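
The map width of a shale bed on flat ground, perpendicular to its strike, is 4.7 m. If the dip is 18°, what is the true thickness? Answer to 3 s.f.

1.45 m

True thickness t = w · sin(dip) = 4.7 × sin 18°
t = 4.7 × 0.3090 = 1.452 m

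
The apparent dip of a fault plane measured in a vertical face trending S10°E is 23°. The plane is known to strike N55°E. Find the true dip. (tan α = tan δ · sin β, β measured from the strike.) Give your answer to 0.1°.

25.1°

β = acute angle between strike N55°E and section S10°E = 65°.
tan δ = tan α / sin β = tan 23° / sin 65° = 0.4245 / 0.9063 = 0.4684
true dip = arctan 0.4684 = 25.10°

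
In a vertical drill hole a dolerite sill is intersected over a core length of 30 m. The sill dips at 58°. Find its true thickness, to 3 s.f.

True thickness t = h · cos(dip) = 30 × cos 58°
t = 30 × 0.5299 = 15.898 m

15.9 m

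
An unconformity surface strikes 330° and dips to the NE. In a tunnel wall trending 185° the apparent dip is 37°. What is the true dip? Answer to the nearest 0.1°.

52.7°

The section is 35° from the strike.
tan δ = tan α / sin β = tan 37° / sin 35° = 0.7536 / 0.5736 = 1.3138
true dip = arctan 1.3138 = 52.72°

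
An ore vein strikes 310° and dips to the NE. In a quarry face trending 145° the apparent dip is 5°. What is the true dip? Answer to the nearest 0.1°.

18.7°

β = acute angle between strike 310° and section 145° = 15°.
tan δ = tan α / sin β = tan 5° / sin 15° = 0.0875 / 0.2588 = 0.3380
δ = arctan(0.3380) = 18.68°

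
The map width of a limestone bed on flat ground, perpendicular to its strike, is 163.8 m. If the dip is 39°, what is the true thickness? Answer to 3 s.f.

103 m

True thickness t = w · sin(dip) = 163.8 × sin 39°
t = 163.8 × 0.6293 = 103.083 m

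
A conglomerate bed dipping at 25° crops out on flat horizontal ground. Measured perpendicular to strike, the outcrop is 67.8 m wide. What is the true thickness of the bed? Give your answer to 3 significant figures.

28.7 m

True thickness t = w · sin(dip) = 67.8 × sin 25°
t = 67.8 × 0.4226 = 28.654 m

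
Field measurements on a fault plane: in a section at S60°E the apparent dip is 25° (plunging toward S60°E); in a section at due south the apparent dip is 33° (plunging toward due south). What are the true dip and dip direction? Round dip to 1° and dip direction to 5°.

true dip 34°, dip direction 165°

The two traces are lines in the plane: v₁ = (sin 120°·cos 25°, cos 120°·cos 25°, −sin 25°), v₂ = (sin 180°·cos 33°, cos 180°·cos 33°, −sin 33°).
The plane normal is n = v₁ × v₂ ∝ (0.108, -0.427, 0.658).
True dip = arccos(n_z / |n|) = arccos(0.8309) = 33.8°.
The horizontal component of n points toward azimuth atan2(n_x, n_y) = 166°, the dip direction.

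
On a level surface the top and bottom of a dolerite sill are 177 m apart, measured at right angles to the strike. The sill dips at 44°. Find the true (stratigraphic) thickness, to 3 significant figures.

123 m

True thickness t = w · sin(dip) = 177 × sin 44°
t = 177 × 0.6947 = 122.955 m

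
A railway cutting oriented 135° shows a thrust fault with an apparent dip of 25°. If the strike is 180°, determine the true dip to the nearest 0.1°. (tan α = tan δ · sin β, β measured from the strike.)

β = acute angle between strike 180° and section 135° = 45°.
tan(true dip) = tan 25° / sin 45° = 0.6595
true dip = arctan 0.6595 = 33.40°

33.4°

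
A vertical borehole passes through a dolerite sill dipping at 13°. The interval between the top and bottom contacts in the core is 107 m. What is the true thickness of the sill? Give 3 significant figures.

True thickness t = h · cos(dip) = 107 × cos 13°
t = 107 × 0.9744 = 104.258 m

104 m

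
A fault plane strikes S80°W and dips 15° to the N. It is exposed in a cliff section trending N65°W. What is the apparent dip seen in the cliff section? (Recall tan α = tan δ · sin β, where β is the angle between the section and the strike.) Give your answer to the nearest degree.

9°

Angle between strike (S80°W) and section (N65°W): β = 35°.
tan α = tan 15° × sin 35° = 0.2679 × 0.5736 = 0.1537
α = arctan(0.1537) = 8.74°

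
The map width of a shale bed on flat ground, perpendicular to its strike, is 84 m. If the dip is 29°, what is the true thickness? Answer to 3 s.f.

40.7 m

True thickness t = w · sin(dip) = 84 × sin 29°
t = 84 × 0.4848 = 40.724 m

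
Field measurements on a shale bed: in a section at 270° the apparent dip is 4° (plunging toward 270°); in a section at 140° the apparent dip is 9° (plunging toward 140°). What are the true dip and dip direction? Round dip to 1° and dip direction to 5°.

true dip 15°, dip direction 195°

Each apparent-dip line lies in the plane. As unit vectors (x east, y north, z up), v₁ plunges 4°→270° and v₂ plunges 9°→140°.
The plane normal is n = v₁ × v₂ ∝ (-0.053, -0.200, 0.755).
tan δ = √(n_x²+n_y²)/n_z = 0.207/0.755, so δ = 15.3°.
Dip direction = azimuth of (n_x, n_y) = atan2(-0.053, -0.200) = 195°.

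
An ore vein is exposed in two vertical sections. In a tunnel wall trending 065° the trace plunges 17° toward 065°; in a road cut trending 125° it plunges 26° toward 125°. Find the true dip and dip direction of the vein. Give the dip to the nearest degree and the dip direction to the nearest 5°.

The two traces are lines in the plane: v₁ = (sin 65°·cos 17°, cos 65°·cos 17°, −sin 17°), v₂ = (sin 125°·cos 26°, cos 125°·cos 26°, −sin 26°).
The plane normal is n = v₁ × v₂ ∝ (0.328, -0.165, 0.744).
Dip δ = arctan(|n_h|/n_z) = arctan(0.367/0.744) = 26.2°.
Dip direction = atan2(0.328, -0.165) = 117° (azimuth of n's horizontal projection).

true dip 26°, dip direction 115°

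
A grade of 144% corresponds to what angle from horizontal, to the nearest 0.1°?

tan θ = 144/100 = 1.4400
θ = arctan(1.4400) = 55.22°

55.2°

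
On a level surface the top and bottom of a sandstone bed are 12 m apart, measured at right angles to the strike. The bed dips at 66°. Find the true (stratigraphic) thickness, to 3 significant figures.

11.0 m

True thickness t = w · sin(dip) = 12 × sin 66°
t = 12 × 0.9135 = 10.963 m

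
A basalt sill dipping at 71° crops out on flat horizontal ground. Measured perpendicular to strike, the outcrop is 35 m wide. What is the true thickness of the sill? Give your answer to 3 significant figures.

True thickness t = w · sin(dip) = 35 × sin 71°
t = 35 × 0.9455 = 33.093 m

33.1 m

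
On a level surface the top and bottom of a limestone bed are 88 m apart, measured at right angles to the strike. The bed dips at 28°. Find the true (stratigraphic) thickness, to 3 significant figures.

41.3 m

True thickness t = w · sin(dip) = 88 × sin 28°
t = 88 × 0.4695 = 41.313 m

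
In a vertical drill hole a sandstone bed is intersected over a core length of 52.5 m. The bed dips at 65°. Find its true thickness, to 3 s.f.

22.2 m

True thickness t = h · cos(dip) = 52.5 × cos 65°
t = 52.5 × 0.4226 = 22.187 m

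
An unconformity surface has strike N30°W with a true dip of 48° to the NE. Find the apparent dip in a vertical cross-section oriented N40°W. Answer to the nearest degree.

The strike is N30°W and the section trends N40°W; the acute angle between them is β = 10°.
tan(apparent dip) = tan 48° · sin 10° = 0.1929
apparent dip = arctan 0.1929 = 10.92°

11°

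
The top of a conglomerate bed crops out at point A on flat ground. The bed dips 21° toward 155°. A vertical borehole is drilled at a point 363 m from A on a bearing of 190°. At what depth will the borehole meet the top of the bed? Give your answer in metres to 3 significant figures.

The hole lies 35° from the dip direction, so the down-dip offset is 363 × cos 35° = 297.35 m.
Depth = down-dip offset × tan(dip) = 297.35 × tan 21° = 297.35 × 0.3839
Depth = 114.14 m

114 m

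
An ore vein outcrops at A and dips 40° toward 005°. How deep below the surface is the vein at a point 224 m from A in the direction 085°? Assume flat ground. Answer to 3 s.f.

32.6 m

The hole lies 80° from the dip direction, so the down-dip offset is 224 × cos 80° = 38.90 m.
Depth = down-dip offset × tan(dip) = 38.90 × tan 40° = 38.90 × 0.8391
Depth = 32.64 m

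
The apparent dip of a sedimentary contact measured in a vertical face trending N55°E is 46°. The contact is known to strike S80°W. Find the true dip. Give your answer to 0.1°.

67.8°

The section is 25° from the strike.
tan(true dip) = tan 46° / sin 25° = 2.4503
δ = arctan(2.4503) = 67.80°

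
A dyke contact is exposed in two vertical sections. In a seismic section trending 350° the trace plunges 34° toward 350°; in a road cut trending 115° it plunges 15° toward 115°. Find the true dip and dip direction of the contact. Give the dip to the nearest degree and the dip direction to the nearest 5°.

true dip 46°, dip direction 040°

Represent each trace as a vector plunging at its apparent dip toward its trend (east-north-up frame): v₁ = (-0.144, 0.816, -0.559), v₂ = (0.875, -0.408, -0.259).
n = v₁ × v₂ = (0.440, 0.527, 0.656) (taken with n_z > 0).
True dip = arccos(n_z / |n|) = arccos(0.6911) = 46.3°.
Dip direction = atan2(0.440, 0.527) = 40° (azimuth of n's horizontal projection).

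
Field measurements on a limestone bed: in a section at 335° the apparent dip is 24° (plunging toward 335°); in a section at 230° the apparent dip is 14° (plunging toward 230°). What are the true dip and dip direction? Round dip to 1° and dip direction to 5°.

true dip 30°, dip direction 295°

The two traces are lines in the plane: v₁ = (sin 335°·cos 24°, cos 335°·cos 24°, −sin 24°), v₂ = (sin 230°·cos 14°, cos 230°·cos 14°, −sin 14°).
Cross product v₁ × v₂ gives the pole to the plane: n ∝ (-0.454, 0.209, 0.856).
tan δ = √(n_x²+n_y²)/n_z = 0.500/0.856, so δ = 30.3°.
Dip direction = azimuth of (n_x, n_y) = atan2(-0.454, 0.209) = 295°.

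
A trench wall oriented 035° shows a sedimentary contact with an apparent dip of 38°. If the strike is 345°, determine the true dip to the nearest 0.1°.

45.6°

The section is 50° from the strike.
tan δ = tan α / sin β = tan 38° / sin 50° = 0.7813 / 0.7660 = 1.0199
δ = arctan(1.0199) = 45.56°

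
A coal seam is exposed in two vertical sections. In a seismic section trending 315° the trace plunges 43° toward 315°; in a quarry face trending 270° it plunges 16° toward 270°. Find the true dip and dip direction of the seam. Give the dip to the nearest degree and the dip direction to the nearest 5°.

The two traces are lines in the plane: v₁ = (sin 315°·cos 43°, cos 315°·cos 43°, −sin 43°), v₂ = (sin 270°·cos 16°, cos 270°·cos 16°, −sin 16°).
The plane normal is n = v₁ × v₂ ∝ (-0.143, 0.513, 0.497).
Dip δ = arctan(|n_h|/n_z) = arctan(0.532/0.497) = 47.0°.
The horizontal component of n points toward azimuth atan2(n_x, n_y) = 344°, the dip direction.

true dip 47°, dip direction 345°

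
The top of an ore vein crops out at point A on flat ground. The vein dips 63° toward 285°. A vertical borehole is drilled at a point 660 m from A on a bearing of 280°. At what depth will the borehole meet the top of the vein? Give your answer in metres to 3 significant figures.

1290 m

The hole lies 5° from the dip direction, so the down-dip offset is 660 × cos 5° = 657.49 m.
Depth = down-dip offset × tan(dip) = 657.49 × tan 63° = 657.49 × 1.9626
Depth = 1290.39 m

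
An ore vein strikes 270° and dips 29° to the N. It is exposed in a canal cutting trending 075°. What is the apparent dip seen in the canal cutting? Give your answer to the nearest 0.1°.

Angle between strike (270°) and section (075°): β = 15°.
tan(apparent dip) = tan 29° · sin 15° = 0.1435
apparent dip = arctan 0.1435 = 8.16°

8.2°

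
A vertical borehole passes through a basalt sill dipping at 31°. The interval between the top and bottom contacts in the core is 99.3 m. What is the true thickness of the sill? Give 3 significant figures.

85.1 m

True thickness t = h · cos(dip) = 99.3 × cos 31°
t = 99.3 × 0.8572 = 85.117 m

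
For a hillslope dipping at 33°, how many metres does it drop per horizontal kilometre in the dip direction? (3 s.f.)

649 m

drop per km = 1000 × tan 33° = 1000 × 0.6494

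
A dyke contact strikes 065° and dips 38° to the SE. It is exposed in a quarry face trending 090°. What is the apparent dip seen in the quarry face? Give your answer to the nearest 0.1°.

Angle between strike (065°) and section (090°): β = 25°.
tan(apparent dip) = tan 38° · sin 25° = 0.3302
apparent dip = arctan 0.3302 = 18.27°

18.3°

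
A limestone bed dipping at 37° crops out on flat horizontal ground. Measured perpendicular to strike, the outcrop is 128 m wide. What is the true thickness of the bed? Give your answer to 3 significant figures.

True thickness t = w · sin(dip) = 128 × sin 37°
t = 128 × 0.6018 = 77.032 m

77.0 m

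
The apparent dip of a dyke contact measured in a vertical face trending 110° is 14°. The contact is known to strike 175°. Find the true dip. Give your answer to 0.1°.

15.4°

β = acute angle between strike 175° and section 110° = 65°.
tan δ = tan α / sin β = tan 14° / sin 65° = 0.2493 / 0.9063 = 0.2751
true dip = arctan 0.2751 = 15.38°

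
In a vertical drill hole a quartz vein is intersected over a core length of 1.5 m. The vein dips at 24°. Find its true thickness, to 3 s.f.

1.37 m

True thickness t = h · cos(dip) = 1.5 × cos 24°
t = 1.5 × 0.9135 = 1.370 m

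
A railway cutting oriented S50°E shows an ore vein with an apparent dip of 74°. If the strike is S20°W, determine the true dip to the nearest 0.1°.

The section is 70° from the strike.
tan δ = tan α / sin β = tan 74° / sin 70° = 3.4874 / 0.9397 = 3.7112
δ = arctan(3.7112) = 74.92°

74.9°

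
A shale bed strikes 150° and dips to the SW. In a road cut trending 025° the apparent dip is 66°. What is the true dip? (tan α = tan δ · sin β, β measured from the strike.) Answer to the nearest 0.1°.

70.0°

The section is 55° from the strike.
tan(true dip) = tan 66° / sin 55° = 2.7419
true dip = arctan 2.7419 = 69.96°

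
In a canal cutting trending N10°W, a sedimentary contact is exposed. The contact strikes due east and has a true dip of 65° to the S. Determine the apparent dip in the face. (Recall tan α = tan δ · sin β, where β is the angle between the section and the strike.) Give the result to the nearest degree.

Angle between strike (due east) and section (N10°W): β = 80°.
tan α = tan 65° × sin 80° = 2.1445 × 0.9848 = 2.1119
α = arctan(2.1119) = 64.66°

65°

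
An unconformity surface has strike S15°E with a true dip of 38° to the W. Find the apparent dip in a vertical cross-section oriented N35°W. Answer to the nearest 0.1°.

The strike is S15°E and the section trends N35°W; the acute angle between them is β = 20°.
tan(apparent dip) = tan 38° · sin 20° = 0.2672
apparent dip = arctan 0.2672 = 14.96°

15.0°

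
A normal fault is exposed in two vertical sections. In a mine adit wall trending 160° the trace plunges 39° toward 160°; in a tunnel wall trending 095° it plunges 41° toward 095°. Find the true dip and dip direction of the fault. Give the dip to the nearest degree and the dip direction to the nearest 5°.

Represent each trace as a vector plunging at its apparent dip toward its trend (east-north-up frame): v₁ = (0.266, -0.730, -0.629), v₂ = (0.752, -0.066, -0.656).
The plane normal is n = v₁ × v₂ ∝ (0.438, -0.299, 0.532).
tan δ = √(n_x²+n_y²)/n_z = 0.530/0.532, so δ = 44.9°.
Dip direction = atan2(0.438, -0.299) = 124° (azimuth of n's horizontal projection).

true dip 45°, dip direction 125°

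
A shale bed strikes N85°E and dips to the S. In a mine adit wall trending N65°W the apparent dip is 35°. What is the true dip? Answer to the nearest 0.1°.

54.5°

β = acute angle between strike N85°E and section N65°W = 30°.
tan(true dip) = tan 35° / sin 30° = 1.4004
δ = arctan(1.4004) = 54.47°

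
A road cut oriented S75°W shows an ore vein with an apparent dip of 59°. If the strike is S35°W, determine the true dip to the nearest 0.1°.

68.9°

β = acute angle between strike S35°W and section S75°W = 40°.
tan(true dip) = tan 59° / sin 40° = 2.5892
δ = arctan(2.5892) = 68.88°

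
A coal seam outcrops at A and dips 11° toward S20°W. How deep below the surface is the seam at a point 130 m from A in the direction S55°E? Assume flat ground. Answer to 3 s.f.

6.54 m

The hole lies 75° from the dip direction, so the down-dip offset is 130 × cos 75° = 33.65 m.
Depth = down-dip offset × tan(dip) = 33.65 × tan 11° = 33.65 × 0.1944
Depth = 6.54 m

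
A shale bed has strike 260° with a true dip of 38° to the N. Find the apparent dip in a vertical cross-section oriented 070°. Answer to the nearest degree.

8°

The section lies 10° from the strike.
tan α = tan 38° × sin 10° = 0.7813 × 0.1736 = 0.1357
apparent dip = arctan 0.1357 = 7.73°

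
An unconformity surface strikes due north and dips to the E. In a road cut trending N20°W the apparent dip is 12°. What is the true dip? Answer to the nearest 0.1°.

31.9°

The section is 20° from the strike.
tan(true dip) = tan 12° / sin 20° = 0.6215
true dip = arctan 0.6215 = 31.86°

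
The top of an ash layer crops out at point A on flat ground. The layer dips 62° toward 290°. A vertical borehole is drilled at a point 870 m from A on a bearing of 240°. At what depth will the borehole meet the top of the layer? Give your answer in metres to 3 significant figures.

The hole lies 50° from the dip direction, so the down-dip offset is 870 × cos 50° = 559.23 m.
Depth = down-dip offset × tan(dip) = 559.23 × tan 62° = 559.23 × 1.8807
Depth = 1051.75 m

1050 m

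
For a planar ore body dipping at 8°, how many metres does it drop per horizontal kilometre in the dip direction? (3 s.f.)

drop per km = 1000 × tan 8° = 1000 × 0.1405

141 m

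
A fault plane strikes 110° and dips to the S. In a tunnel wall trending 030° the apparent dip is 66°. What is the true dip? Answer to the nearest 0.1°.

The section is 80° from the strike.
tan(true dip) = tan 66° / sin 80° = 2.2807
δ = arctan(2.2807) = 66.32°

66.3°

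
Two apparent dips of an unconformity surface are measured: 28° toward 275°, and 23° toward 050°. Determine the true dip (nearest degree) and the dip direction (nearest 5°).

The two traces are lines in the plane: v₁ = (sin 275°·cos 28°, cos 275°·cos 28°, −sin 28°), v₂ = (sin 50°·cos 23°, cos 50°·cos 23°, −sin 23°).
The plane normal is n = v₁ × v₂ ∝ (-0.248, 0.675, 0.575).
tan δ = √(n_x²+n_y²)/n_z = 0.719/0.575, so δ = 51.4°.
Dip direction = azimuth of (n_x, n_y) = atan2(-0.248, 0.675) = 340°.

true dip 51°, dip direction 340°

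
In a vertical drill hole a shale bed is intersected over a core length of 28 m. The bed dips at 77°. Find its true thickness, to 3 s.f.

True thickness t = h · cos(dip) = 28 × cos 77°
t = 28 × 0.2250 = 6.299 m

6.30 m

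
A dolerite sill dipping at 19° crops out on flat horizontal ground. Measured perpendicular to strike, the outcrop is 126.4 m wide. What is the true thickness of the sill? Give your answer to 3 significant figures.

41.2 m

True thickness t = w · sin(dip) = 126.4 × sin 19°
t = 126.4 × 0.3256 = 41.152 m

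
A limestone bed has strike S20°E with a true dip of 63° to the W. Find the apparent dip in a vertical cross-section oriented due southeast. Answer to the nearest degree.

40°

The strike is S20°E and the section trends due southeast; the acute angle between them is β = 25°.
tan α = tan 63° × sin 25° = 1.9626 × 0.4226 = 0.8294
α = arctan(0.8294) = 39.67°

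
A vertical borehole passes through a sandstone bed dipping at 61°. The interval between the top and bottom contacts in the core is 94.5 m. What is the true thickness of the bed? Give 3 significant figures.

True thickness t = h · cos(dip) = 94.5 × cos 61°
t = 94.5 × 0.4848 = 45.815 m

45.8 m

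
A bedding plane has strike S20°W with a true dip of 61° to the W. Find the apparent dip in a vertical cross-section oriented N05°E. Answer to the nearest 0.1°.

The strike is S20°W and the section trends N05°E; the acute angle between them is β = 15°.
tan α = tan 61° × sin 15° = 1.8040 × 0.2588 = 0.4669
α = arctan(0.4669) = 25.03°

25.0°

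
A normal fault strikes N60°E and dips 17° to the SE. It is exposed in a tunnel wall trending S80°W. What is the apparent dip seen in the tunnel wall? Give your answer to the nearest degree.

6°

The strike is N60°E and the section trends S80°W; the acute angle between them is β = 20°.
tan α = tan 17° × sin 20° = 0.3057 × 0.3420 = 0.1046
apparent dip = arctan 0.1046 = 5.97°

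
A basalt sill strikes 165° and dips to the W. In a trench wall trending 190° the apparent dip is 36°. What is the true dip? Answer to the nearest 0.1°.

59.8°

The section is 25° from the strike.
tan δ = tan α / sin β = tan 36° / sin 25° = 0.7265 / 0.4226 = 1.7191
true dip = arctan 1.7191 = 59.81°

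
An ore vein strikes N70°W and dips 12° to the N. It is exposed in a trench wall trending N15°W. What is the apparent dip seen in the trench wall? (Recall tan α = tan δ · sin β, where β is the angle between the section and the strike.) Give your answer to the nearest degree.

10°

Angle between strike (N70°W) and section (N15°W): β = 55°.
tan(apparent dip) = tan 12° · sin 55° = 0.1741
apparent dip = arctan 0.1741 = 9.88°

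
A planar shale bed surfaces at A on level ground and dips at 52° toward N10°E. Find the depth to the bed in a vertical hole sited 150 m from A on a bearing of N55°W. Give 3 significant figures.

The hole lies 65° from the dip direction, so the down-dip offset is 150 × cos 65° = 63.39 m.
Depth = down-dip offset × tan(dip) = 63.39 × tan 52° = 63.39 × 1.2799
Depth = 81.14 m

81.1 m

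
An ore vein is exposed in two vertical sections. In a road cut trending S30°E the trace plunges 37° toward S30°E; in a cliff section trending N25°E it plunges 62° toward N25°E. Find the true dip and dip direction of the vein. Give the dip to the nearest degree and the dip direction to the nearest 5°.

Each apparent-dip line lies in the plane. As unit vectors (x east, y north, z up), v₁ plunges 37°→S30°E and v₂ plunges 62°→N25°E.
The plane normal is n = v₁ × v₂ ∝ (0.867, 0.233, 0.307).
tan δ = √(n_x²+n_y²)/n_z = 0.898/0.307, so δ = 71.1°.
Dip direction = azimuth of (n_x, n_y) = atan2(0.867, 0.233) = 75°.

true dip 71°, dip direction 075°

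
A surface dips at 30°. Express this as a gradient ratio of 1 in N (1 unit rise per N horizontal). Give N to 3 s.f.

1 : N means tan θ = 1/N, so N = 1/tan 30° = 1/0.5774

1 in 1.73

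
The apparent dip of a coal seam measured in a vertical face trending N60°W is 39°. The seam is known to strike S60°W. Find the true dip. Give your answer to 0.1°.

43.1°

β = acute angle between strike S60°W and section N60°W = 60°.
tan δ = tan α / sin β = tan 39° / sin 60° = 0.8098 / 0.8660 = 0.9351
true dip = arctan 0.9351 = 43.08°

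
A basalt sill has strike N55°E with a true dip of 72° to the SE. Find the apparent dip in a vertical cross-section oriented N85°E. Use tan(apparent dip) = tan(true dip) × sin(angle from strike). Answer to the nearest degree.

The section lies 30° from the strike.
tan α = tan 72° × sin 30° = 3.0777 × 0.5000 = 1.5388
α = arctan(1.5388) = 56.98°

57°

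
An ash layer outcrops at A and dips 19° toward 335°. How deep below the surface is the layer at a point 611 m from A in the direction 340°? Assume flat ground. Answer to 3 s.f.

The hole lies 5° from the dip direction, so the down-dip offset is 611 × cos 5° = 608.67 m.
Depth = down-dip offset × tan(dip) = 608.67 × tan 19° = 608.67 × 0.3443
Depth = 209.58 m

210 m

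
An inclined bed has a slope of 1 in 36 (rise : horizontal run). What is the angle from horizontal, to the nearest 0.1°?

tan θ = 1/36 = 0.0278
θ = arctan(0.0278) = 1.59°

1.6°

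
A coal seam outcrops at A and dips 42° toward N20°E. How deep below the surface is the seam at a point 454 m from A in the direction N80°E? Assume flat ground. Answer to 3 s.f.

204 m

The hole lies 60° from the dip direction, so the down-dip offset is 454 × cos 60° = 227.00 m.
Depth = down-dip offset × tan(dip) = 227.00 × tan 42° = 227.00 × 0.9004
Depth = 204.39 m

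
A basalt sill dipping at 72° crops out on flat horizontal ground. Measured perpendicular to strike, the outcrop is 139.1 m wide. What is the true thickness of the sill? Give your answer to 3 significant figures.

132 m

True thickness t = w · sin(dip) = 139.1 × sin 72°
t = 139.1 × 0.9511 = 132.292 m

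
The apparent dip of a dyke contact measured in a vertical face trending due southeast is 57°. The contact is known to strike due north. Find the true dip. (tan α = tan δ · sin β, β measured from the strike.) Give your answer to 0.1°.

The section is 45° from the strike.
tan δ = tan α / sin β = tan 57° / sin 45° = 1.5399 / 0.7071 = 2.1777
true dip = arctan 2.1777 = 65.34°

65.3°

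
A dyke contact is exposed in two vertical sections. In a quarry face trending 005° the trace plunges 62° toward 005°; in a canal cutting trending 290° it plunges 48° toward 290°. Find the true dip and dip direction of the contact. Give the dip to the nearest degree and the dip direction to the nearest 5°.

true dip 63°, dip direction 345°

Represent each trace as a vector plunging at its apparent dip toward its trend (east-north-up frame): v₁ = (0.041, 0.468, -0.883), v₂ = (-0.629, 0.229, -0.743).
The plane normal is n = v₁ × v₂ ∝ (-0.145, 0.586, 0.303).
True dip = arccos(n_z / |n|) = arccos(0.4493) = 63.3°.
Dip direction = azimuth of (n_x, n_y) = atan2(-0.145, 0.586) = 346°.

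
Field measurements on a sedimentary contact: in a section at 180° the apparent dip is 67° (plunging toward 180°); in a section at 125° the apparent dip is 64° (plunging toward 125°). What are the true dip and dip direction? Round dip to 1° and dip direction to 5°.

true dip 68°, dip direction 160°

Represent each trace as a vector plunging at its apparent dip toward its trend (east-north-up frame): v₁ = (0.000, -0.391, -0.921), v₂ = (0.359, -0.251, -0.899).
n = v₁ × v₂ = (0.120, -0.331, 0.140) (taken with n_z > 0).
tan δ = √(n_x²+n_y²)/n_z = 0.352/0.140, so δ = 68.2°.
Dip direction = azimuth of (n_x, n_y) = atan2(0.120, -0.331) = 160°.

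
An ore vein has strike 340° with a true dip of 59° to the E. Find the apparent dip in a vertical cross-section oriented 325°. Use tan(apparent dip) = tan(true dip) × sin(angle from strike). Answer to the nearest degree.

23°

Angle between strike (340°) and section (325°): β = 15°.
tan α = tan 59° × sin 15° = 1.6643 × 0.2588 = 0.4307
α = arctan(0.4307) = 23.30°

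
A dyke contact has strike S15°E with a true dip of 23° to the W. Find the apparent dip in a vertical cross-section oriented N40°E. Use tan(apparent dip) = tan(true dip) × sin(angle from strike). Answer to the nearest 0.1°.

19.2°

The section lies 55° from the strike.
tan α = tan 23° × sin 55° = 0.4245 × 0.8192 = 0.3477
apparent dip = arctan 0.3477 = 19.17°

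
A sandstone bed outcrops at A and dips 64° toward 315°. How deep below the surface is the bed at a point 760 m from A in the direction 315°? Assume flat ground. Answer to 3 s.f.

The hole is directly down-dip from the outcrop, so the down-dip offset is 760 m.
Depth = down-dip offset × tan(dip) = 760.00 × tan 64° = 760.00 × 2.0503
Depth = 1558.23 m

1560 m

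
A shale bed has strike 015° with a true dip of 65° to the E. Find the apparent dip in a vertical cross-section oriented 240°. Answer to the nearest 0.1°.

The strike is 015° and the section trends 240°; the acute angle between them is β = 45°.
tan(apparent dip) = tan 65° · sin 45° = 1.5164
apparent dip = arctan 1.5164 = 56.60°

56.6°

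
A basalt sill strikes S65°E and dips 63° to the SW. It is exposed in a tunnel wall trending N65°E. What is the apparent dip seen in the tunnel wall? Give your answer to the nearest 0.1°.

56.4°

The strike is S65°E and the section trends N65°E; the acute angle between them is β = 50°.
tan(apparent dip) = tan 63° · sin 50° = 1.5034
α = arctan(1.5034) = 56.37°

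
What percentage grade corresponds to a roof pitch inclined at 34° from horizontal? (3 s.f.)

67.5%

grade % = 100 × tan 34° = 100 × 0.6745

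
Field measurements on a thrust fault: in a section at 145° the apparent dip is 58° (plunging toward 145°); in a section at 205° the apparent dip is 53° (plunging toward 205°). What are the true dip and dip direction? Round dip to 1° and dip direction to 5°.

true dip 60°, dip direction 165°

Represent each trace as a vector plunging at its apparent dip toward its trend (east-north-up frame): v₁ = (0.304, -0.434, -0.848), v₂ = (-0.254, -0.545, -0.799).
Cross product v₁ × v₂ gives the pole to the plane: n ∝ (0.116, -0.458, 0.276).
True dip = arccos(n_z / |n|) = arccos(0.5044) = 59.7°.
Dip direction = atan2(0.116, -0.458) = 166° (azimuth of n's horizontal projection).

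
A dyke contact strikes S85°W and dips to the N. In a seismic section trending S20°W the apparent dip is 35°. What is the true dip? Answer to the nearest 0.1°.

The section is 65° from the strike.
tan δ = tan α / sin β = tan 35° / sin 65° = 0.7002 / 0.9063 = 0.7726
δ = arctan(0.7726) = 37.69°

37.7°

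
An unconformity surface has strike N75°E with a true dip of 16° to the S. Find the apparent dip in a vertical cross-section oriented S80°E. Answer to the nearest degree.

7°

The section lies 25° from the strike.
tan α = tan 16° × sin 25° = 0.2867 × 0.4226 = 0.1212
α = arctan(0.1212) = 6.91°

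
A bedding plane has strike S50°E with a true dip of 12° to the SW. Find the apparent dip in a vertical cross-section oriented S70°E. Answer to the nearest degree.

Angle between strike (S50°E) and section (S70°E): β = 20°.
tan(apparent dip) = tan 12° · sin 20° = 0.0727
apparent dip = arctan 0.0727 = 4.16°

4°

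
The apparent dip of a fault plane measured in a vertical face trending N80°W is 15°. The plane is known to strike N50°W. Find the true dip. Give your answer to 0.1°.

28.2°

β = acute angle between strike N50°W and section N80°W = 30°.
tan(true dip) = tan 15° / sin 30° = 0.5359
δ = arctan(0.5359) = 28.19°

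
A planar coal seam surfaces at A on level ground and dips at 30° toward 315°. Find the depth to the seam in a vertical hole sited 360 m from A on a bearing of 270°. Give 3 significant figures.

147 m

The hole lies 45° from the dip direction, so the down-dip offset is 360 × cos 45° = 254.56 m.
Depth = down-dip offset × tan(dip) = 254.56 × tan 30° = 254.56 × 0.5774
Depth = 146.97 m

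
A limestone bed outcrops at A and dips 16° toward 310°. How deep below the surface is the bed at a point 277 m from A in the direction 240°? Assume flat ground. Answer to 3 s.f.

27.2 m

The hole lies 70° from the dip direction, so the down-dip offset is 277 × cos 70° = 94.74 m.
Depth = down-dip offset × tan(dip) = 94.74 × tan 16° = 94.74 × 0.2867
Depth = 27.17 m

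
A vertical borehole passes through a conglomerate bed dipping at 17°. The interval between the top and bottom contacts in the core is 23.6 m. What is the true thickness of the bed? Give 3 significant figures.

True thickness t = h · cos(dip) = 23.6 × cos 17°
t = 23.6 × 0.9563 = 22.569 m

22.6 m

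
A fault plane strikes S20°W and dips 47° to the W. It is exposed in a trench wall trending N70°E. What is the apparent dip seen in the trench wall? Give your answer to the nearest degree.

Angle between strike (S20°W) and section (N70°E): β = 50°.
tan(apparent dip) = tan 47° · sin 50° = 0.8215
apparent dip = arctan 0.8215 = 39.40°

39°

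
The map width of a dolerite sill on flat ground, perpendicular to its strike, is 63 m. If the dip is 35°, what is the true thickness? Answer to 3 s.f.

36.1 m

True thickness t = w · sin(dip) = 63 × sin 35°
t = 63 × 0.5736 = 36.135 m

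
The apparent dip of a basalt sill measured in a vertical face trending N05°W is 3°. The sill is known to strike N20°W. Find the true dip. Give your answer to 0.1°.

β = acute angle between strike N20°W and section N05°W = 15°.
tan δ = tan α / sin β = tan 3° / sin 15° = 0.0524 / 0.2588 = 0.2025
true dip = arctan 0.2025 = 11.45°

11.4°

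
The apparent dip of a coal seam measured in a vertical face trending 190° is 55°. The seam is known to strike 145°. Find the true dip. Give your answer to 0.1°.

63.7°

The section is 45° from the strike.
tan(true dip) = tan 55° / sin 45° = 2.0197
δ = arctan(2.0197) = 63.66°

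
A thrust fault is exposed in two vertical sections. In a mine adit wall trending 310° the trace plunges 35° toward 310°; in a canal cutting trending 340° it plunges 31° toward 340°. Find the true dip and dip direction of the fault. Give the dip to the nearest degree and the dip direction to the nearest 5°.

Each apparent-dip line lies in the plane. As unit vectors (x east, y north, z up), v₁ plunges 35°→310° and v₂ plunges 31°→340°.
The plane normal is n = v₁ × v₂ ∝ (-0.191, 0.155, 0.351).
True dip = arccos(n_z / |n|) = arccos(0.8191) = 35.0°.
The horizontal component of n points toward azimuth atan2(n_x, n_y) = 309°, the dip direction.

true dip 35°, dip direction 310°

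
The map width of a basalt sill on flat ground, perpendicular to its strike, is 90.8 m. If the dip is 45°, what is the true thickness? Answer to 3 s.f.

64.2 m

True thickness t = w · sin(dip) = 90.8 × sin 45°
t = 90.8 × 0.7071 = 64.205 m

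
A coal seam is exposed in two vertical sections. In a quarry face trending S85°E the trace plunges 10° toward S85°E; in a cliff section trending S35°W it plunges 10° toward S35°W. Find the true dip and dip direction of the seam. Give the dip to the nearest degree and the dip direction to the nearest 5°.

Represent each trace as a vector plunging at its apparent dip toward its trend (east-north-up frame): v₁ = (0.981, -0.086, -0.174), v₂ = (-0.565, -0.807, -0.174).
n = v₁ × v₂ = (0.125, -0.268, 0.840) (taken with n_z > 0).
Dip δ = arctan(|n_h|/n_z) = arctan(0.296/0.840) = 19.4°.
Dip direction = azimuth of (n_x, n_y) = atan2(0.125, -0.268) = 155°.

true dip 19°, dip direction 155°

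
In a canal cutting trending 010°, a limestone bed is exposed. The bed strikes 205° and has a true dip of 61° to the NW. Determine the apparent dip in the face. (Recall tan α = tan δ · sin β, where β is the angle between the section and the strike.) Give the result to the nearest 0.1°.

Angle between strike (205°) and section (010°): β = 15°.
tan α = tan 61° × sin 15° = 1.8040 × 0.2588 = 0.4669
apparent dip = arctan 0.4669 = 25.03°

25.0°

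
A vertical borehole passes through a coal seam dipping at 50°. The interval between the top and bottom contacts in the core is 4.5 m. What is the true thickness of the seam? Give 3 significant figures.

2.89 m

True thickness t = h · cos(dip) = 4.5 × cos 50°
t = 4.5 × 0.6428 = 2.893 m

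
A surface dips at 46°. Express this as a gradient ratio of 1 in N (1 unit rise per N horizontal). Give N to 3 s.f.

1 : N means tan θ = 1/N, so N = 1/tan 46° = 1/1.0355

1 in 0.966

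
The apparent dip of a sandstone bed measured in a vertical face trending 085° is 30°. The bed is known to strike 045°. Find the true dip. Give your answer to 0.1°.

The section is 40° from the strike.
tan δ = tan α / sin β = tan 30° / sin 40° = 0.5774 / 0.6428 = 0.8982
true dip = arctan 0.8982 = 41.93°

41.9°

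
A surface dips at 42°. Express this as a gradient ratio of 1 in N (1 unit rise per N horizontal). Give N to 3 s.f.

1 in 1.11

1 : N means tan θ = 1/N, so N = 1/tan 42° = 1/0.9004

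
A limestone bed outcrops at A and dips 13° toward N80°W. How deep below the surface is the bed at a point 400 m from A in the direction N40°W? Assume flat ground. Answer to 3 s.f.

The hole lies 40° from the dip direction, so the down-dip offset is 400 × cos 40° = 306.42 m.
Depth = down-dip offset × tan(dip) = 306.42 × tan 13° = 306.42 × 0.2309
Depth = 70.74 m

70.7 m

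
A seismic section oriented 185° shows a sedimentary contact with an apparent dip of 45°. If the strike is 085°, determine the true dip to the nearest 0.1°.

45.4°

The section is 80° from the strike.
tan(true dip) = tan 45° / sin 80° = 1.0154
δ = arctan(1.0154) = 45.44°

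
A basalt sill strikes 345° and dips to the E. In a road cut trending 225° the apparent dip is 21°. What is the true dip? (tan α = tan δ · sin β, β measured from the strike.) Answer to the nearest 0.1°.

23.9°

β = acute angle between strike 345° and section 225° = 60°.
tan δ = tan α / sin β = tan 21° / sin 60° = 0.3839 / 0.8660 = 0.4432
true dip = arctan 0.4432 = 23.91°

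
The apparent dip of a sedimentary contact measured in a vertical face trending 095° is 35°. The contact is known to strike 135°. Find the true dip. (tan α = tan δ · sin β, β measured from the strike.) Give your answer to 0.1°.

47.4°

β = acute angle between strike 135° and section 095° = 40°.
tan(true dip) = tan 35° / sin 40° = 1.0893
true dip = arctan 1.0893 = 47.45°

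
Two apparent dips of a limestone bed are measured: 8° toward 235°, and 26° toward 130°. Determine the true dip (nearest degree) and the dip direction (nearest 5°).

The two traces are lines in the plane: v₁ = (sin 235°·cos 8°, cos 235°·cos 8°, −sin 8°), v₂ = (sin 130°·cos 26°, cos 130°·cos 26°, −sin 26°).
Cross product v₁ × v₂ gives the pole to the plane: n ∝ (0.169, -0.451, 0.860).
Dip δ = arctan(|n_h|/n_z) = arctan(0.482/0.860) = 29.3°.
Dip direction = atan2(0.169, -0.451) = 160° (azimuth of n's horizontal projection).

true dip 29°, dip direction 160°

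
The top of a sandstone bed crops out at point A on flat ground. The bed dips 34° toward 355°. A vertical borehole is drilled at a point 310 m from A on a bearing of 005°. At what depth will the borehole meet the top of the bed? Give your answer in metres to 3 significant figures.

The hole lies 10° from the dip direction, so the down-dip offset is 310 × cos 10° = 305.29 m.
Depth = down-dip offset × tan(dip) = 305.29 × tan 34° = 305.29 × 0.6745
Depth = 205.92 m

206 m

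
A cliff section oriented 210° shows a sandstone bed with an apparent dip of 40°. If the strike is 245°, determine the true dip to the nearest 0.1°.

The section is 35° from the strike.
tan(true dip) = tan 40° / sin 35° = 1.4629
δ = arctan(1.4629) = 55.64°

55.6°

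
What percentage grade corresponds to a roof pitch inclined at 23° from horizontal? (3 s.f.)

grade % = 100 × tan 23° = 100 × 0.4245

42.4%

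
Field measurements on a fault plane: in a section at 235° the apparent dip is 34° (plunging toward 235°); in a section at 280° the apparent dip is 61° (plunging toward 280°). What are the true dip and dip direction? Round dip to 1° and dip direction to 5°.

Represent each trace as a vector plunging at its apparent dip toward its trend (east-north-up frame): v₁ = (-0.679, -0.476, -0.559), v₂ = (-0.477, 0.084, -0.875).
n = v₁ × v₂ = (-0.463, 0.327, 0.284) (taken with n_z > 0).
True dip = arccos(n_z / |n|) = arccos(0.4482) = 63.4°.
Dip direction = azimuth of (n_x, n_y) = atan2(-0.463, 0.327) = 305°.

true dip 63°, dip direction 305°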